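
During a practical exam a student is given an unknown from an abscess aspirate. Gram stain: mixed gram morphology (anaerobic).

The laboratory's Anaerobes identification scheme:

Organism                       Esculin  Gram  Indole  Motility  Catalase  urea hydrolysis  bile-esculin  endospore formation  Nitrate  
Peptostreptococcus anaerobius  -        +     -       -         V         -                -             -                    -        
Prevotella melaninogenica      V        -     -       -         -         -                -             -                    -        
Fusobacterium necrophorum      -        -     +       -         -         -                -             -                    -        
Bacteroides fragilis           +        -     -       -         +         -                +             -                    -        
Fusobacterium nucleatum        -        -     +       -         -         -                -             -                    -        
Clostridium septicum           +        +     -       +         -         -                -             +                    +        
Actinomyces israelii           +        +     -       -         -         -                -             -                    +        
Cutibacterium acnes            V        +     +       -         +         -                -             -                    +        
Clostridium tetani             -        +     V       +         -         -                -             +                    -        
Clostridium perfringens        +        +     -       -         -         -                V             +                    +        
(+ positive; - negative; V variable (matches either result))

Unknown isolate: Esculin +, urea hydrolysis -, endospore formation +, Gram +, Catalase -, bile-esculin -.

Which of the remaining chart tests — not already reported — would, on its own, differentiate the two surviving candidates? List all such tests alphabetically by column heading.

Motility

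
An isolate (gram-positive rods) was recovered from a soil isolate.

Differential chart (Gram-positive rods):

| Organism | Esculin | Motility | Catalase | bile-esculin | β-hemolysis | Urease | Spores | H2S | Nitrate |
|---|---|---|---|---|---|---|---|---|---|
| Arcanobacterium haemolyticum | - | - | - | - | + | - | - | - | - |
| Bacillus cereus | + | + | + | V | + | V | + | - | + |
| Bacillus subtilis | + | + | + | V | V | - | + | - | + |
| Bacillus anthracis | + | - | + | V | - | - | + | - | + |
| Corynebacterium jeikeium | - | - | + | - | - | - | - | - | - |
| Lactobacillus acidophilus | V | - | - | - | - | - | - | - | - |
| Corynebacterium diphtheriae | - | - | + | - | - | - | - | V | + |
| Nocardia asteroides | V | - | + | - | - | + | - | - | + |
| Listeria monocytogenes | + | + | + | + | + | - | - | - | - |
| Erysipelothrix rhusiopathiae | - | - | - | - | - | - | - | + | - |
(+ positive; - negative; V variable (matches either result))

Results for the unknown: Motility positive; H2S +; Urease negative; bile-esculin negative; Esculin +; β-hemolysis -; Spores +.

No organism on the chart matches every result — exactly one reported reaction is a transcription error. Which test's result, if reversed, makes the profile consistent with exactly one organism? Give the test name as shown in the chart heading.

As reported, no row in the chart matches all 7 reactions.
Reversing bile-esculin → still no organism matches.
Reversing β-hemolysis → still no organism matches.
Reversing Esculin → still no organism matches.
Reversing Motility → still no organism matches.
Reversing Urease → still no organism matches.
Reversing H2S (to -) → unique match: Bacillus subtilis.
Reversing Spores → still no organism matches.

H2S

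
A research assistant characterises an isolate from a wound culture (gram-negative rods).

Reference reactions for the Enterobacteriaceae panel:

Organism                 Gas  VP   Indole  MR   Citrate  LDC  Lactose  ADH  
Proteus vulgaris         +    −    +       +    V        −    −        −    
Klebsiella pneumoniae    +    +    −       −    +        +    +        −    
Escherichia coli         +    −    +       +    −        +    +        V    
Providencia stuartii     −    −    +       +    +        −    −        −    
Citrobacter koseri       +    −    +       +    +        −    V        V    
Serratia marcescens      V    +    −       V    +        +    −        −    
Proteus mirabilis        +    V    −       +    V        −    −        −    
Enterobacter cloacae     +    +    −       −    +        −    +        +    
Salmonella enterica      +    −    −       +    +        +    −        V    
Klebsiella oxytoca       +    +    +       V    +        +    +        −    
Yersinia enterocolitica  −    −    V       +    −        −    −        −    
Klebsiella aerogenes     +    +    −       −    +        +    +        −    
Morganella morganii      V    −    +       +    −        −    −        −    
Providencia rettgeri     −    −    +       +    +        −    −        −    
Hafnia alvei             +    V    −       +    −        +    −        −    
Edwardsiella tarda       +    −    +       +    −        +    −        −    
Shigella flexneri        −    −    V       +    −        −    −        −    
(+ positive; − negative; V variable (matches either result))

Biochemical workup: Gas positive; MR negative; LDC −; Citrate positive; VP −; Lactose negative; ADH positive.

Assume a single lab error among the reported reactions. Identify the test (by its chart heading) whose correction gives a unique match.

As reported, no row in the chart matches all 7 reactions.
Reversing MR (to +) → unique match: Citrobacter koseri.
Reversing LDC → still no organism matches.
Reversing Citrate → still no organism matches.
Reversing Lactose → still no organism matches.
Reversing Gas → still no organism matches.
Reversing ADH → still no organism matches.
Reversing VP → still no organism matches.

MR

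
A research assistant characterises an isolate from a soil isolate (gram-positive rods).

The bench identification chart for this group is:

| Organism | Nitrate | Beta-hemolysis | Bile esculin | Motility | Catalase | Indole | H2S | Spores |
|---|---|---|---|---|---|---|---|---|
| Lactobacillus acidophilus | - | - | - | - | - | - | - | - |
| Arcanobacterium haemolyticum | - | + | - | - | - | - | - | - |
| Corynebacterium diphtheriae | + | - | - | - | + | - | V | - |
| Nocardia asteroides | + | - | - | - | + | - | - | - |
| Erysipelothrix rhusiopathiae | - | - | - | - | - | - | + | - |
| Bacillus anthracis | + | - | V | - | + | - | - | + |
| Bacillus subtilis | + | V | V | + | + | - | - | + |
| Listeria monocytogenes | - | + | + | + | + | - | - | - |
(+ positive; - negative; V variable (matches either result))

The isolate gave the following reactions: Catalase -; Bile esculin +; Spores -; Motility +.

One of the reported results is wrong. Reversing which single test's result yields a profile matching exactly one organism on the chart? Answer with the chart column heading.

Catalase

As reported, no row in the chart matches all 4 reactions.
Reversing Spores → still no organism matches.
Reversing Catalase (to +) → unique match: Listeria monocytogenes.
Reversing Bile esculin → still no organism matches.
Reversing Motility → still no organism matches.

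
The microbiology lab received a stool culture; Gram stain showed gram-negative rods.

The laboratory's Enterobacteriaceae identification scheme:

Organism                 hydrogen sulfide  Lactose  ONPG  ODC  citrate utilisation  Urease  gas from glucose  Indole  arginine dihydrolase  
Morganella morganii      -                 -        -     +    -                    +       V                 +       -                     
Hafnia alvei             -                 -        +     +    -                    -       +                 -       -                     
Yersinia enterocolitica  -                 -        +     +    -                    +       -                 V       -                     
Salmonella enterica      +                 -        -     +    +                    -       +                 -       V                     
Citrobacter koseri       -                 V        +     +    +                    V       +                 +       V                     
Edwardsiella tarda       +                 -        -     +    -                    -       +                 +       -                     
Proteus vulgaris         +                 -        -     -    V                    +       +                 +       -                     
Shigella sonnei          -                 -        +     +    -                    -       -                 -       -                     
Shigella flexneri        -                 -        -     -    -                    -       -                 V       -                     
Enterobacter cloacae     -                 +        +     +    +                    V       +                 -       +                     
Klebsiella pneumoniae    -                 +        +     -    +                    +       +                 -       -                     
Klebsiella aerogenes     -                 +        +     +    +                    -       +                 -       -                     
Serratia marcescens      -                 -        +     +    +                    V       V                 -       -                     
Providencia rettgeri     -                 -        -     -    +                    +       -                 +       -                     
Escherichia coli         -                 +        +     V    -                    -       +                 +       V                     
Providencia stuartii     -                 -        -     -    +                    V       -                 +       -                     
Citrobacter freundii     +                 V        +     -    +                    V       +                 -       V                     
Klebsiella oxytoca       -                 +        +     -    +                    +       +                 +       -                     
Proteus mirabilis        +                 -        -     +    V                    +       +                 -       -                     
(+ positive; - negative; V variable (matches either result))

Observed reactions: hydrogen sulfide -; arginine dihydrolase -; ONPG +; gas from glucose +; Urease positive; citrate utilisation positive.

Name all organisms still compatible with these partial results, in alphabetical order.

Citrobacter koseri, Klebsiella oxytoca, Klebsiella pneumoniae, Serratia marcescens

hydrogen sulfide -: excludes 5 organisms — 14 left.
citrate utilisation +: excludes 6 organisms — 8 left.
ONPG +: excludes Providencia rettgeri, Providencia stuartii — 6 left.
Urease +: excludes Klebsiella aerogenes — 5 left.
gas from glucose +: all 5 remaining candidates are consistent.
arginine dihydrolase -: excludes Enterobacter cloacae — 4 left.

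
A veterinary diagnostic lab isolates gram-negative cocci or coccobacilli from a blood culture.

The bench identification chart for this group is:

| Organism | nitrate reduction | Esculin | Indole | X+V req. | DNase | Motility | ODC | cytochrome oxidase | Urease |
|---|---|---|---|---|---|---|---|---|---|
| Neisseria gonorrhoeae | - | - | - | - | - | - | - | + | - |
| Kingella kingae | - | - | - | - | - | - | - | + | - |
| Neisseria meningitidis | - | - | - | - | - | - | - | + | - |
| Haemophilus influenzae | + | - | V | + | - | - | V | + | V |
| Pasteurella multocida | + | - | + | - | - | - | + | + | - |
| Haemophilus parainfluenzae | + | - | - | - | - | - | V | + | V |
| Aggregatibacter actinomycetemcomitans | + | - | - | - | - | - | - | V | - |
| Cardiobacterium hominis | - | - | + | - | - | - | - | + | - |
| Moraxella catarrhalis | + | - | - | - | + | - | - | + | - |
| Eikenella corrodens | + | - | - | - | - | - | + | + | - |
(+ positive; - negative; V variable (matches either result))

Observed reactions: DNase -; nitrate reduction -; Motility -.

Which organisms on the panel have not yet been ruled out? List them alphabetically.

Motility -: all 10 remaining candidates are consistent.
nitrate reduction -: excludes 6 organisms — 4 left.
DNase -: all 4 remaining candidates are consistent.

Cardiobacterium hominis, Kingella kingae, Neisseria gonorrhoeae, Neisseria meningitidis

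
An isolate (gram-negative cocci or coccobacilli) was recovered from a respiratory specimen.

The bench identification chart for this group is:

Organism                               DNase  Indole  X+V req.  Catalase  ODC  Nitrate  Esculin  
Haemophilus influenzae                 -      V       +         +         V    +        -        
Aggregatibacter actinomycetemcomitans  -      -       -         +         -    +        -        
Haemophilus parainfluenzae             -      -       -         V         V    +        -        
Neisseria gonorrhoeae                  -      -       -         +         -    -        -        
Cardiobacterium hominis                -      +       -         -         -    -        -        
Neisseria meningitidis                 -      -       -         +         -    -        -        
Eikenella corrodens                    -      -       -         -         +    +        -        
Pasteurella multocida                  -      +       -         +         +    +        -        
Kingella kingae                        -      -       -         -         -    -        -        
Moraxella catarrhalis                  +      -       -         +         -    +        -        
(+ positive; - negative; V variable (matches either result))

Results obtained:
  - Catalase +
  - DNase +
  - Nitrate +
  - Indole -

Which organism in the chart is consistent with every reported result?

Catalase +: excludes Cardiobacterium hominis, Eikenella corrodens, Kingella kingae — 7 left.
Nitrate +: excludes Neisseria gonorrhoeae, Neisseria meningitidis — 5 left.
Indole -: excludes Pasteurella multocida — 4 left.
DNase +: excludes Haemophilus influenzae, Aggregatibacter actinomycetemcomitans, Haemophilus parainfluenzae — 1 left.

Moraxella catarrhalis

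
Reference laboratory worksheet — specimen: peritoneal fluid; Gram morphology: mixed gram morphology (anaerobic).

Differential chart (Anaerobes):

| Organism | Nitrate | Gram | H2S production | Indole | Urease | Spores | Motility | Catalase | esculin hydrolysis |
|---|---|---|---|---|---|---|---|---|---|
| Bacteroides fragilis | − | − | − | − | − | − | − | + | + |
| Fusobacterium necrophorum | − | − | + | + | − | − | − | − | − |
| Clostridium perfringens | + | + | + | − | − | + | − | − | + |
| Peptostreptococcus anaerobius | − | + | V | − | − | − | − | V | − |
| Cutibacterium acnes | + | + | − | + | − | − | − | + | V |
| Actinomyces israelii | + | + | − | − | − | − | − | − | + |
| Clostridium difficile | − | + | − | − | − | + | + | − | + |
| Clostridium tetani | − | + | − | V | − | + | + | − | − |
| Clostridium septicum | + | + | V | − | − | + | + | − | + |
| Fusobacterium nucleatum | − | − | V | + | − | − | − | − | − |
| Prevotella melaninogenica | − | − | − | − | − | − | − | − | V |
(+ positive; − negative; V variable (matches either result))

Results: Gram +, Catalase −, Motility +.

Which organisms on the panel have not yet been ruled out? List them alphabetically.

Motility +: excludes 8 organisms — 3 left.
Catalase −: all 3 remaining candidates are consistent.
Gram +: all 3 remaining candidates are consistent.

Clostridium difficile, Clostridium septicum, Clostridium tetani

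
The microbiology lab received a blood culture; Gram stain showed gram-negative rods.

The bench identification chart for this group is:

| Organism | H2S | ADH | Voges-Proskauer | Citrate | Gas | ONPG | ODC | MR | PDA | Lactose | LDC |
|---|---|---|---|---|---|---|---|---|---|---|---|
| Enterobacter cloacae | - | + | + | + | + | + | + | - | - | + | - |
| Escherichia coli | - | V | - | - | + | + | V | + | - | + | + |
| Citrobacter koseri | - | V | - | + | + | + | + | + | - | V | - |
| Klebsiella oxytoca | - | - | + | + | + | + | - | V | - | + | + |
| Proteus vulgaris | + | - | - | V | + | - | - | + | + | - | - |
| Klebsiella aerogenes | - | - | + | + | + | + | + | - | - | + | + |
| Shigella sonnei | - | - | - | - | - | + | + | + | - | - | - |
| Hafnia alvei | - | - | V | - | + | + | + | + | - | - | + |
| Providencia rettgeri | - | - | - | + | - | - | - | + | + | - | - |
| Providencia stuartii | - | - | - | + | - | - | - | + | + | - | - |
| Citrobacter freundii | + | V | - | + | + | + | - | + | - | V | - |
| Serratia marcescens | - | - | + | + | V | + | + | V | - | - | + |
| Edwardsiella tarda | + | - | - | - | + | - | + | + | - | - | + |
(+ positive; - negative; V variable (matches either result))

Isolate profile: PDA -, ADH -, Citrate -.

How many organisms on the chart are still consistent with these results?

PDA -: excludes Proteus vulgaris, Providencia rettgeri, Providencia stuartii — 10 left.
ADH -: excludes Enterobacter cloacae — 9 left.
Citrate -: excludes 5 organisms — 4 left.
Still consistent: Edwardsiella tarda, Escherichia coli, Hafnia alvei, Shigella sonnei.

4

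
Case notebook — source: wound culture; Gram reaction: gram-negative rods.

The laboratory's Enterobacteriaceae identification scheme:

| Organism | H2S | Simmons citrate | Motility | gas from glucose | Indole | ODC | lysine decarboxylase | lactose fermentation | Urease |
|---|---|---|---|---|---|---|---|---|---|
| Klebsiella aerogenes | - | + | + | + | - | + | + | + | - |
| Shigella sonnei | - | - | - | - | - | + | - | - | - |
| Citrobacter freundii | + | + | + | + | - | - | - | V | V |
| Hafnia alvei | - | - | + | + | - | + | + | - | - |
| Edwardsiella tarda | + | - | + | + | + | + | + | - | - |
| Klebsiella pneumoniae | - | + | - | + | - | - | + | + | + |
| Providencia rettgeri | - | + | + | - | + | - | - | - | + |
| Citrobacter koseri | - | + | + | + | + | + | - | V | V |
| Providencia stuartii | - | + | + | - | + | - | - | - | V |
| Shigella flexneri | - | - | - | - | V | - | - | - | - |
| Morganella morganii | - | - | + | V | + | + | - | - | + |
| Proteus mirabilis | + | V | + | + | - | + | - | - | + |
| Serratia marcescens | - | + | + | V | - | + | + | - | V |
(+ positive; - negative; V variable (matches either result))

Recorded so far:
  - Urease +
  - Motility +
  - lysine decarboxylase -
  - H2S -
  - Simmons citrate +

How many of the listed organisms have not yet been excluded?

3

lysine decarboxylase -: excludes 5 organisms — 8 left.
Motility +: excludes Shigella sonnei, Shigella flexneri — 6 left.
H2S -: excludes Citrobacter freundii, Proteus mirabilis — 4 left.
Urease +: all 4 remaining candidates are consistent.
Simmons citrate +: excludes Morganella morganii — 3 left.
Still consistent: Citrobacter koseri, Providencia rettgeri, Providencia stuartii.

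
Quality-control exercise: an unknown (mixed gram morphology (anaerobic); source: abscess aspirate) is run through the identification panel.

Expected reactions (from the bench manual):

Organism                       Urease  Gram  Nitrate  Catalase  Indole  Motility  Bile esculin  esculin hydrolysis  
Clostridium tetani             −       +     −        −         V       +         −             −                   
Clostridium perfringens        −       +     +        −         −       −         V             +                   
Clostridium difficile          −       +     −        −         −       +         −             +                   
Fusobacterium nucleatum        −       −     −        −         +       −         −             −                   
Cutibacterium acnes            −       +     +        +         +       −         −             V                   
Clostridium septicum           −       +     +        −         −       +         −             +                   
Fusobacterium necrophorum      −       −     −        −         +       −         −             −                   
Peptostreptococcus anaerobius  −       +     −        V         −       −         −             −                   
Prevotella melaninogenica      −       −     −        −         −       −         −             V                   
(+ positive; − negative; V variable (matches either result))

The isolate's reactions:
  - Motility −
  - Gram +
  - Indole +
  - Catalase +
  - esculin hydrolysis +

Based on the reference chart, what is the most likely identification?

Cutibacterium acnes

Catalase +: excludes 7 organisms — 2 left.
Gram +: all 2 remaining candidates are consistent.
Indole +: excludes Peptostreptococcus anaerobius — 1 left.
esculin hydrolysis +: the one remaining candidate is consistent.
Motility −: the one remaining candidate is consistent.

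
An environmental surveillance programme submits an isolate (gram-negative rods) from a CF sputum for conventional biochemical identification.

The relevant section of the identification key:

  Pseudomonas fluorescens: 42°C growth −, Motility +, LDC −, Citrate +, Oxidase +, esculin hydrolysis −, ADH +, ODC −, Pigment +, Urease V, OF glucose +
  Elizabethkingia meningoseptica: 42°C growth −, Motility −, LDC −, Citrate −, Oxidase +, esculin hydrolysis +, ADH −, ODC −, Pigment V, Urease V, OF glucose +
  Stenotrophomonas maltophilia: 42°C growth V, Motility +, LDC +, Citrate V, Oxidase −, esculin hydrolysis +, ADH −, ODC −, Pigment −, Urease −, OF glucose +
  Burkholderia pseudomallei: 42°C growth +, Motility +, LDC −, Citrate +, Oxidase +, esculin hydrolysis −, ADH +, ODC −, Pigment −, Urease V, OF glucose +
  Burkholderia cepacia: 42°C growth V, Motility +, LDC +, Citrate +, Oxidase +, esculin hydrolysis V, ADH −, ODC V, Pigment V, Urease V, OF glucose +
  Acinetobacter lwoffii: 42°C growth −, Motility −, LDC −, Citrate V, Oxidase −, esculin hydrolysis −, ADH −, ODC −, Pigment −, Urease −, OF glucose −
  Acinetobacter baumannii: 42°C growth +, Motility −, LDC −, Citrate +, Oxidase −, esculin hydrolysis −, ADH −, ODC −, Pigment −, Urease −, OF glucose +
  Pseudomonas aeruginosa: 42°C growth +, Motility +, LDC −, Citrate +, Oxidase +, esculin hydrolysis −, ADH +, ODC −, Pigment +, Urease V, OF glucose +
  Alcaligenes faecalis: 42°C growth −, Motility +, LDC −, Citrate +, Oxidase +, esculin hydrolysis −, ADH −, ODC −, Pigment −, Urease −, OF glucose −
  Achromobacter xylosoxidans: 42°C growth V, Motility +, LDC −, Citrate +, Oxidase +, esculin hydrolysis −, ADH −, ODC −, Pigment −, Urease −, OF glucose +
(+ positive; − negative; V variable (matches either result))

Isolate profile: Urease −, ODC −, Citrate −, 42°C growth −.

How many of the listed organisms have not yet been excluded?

3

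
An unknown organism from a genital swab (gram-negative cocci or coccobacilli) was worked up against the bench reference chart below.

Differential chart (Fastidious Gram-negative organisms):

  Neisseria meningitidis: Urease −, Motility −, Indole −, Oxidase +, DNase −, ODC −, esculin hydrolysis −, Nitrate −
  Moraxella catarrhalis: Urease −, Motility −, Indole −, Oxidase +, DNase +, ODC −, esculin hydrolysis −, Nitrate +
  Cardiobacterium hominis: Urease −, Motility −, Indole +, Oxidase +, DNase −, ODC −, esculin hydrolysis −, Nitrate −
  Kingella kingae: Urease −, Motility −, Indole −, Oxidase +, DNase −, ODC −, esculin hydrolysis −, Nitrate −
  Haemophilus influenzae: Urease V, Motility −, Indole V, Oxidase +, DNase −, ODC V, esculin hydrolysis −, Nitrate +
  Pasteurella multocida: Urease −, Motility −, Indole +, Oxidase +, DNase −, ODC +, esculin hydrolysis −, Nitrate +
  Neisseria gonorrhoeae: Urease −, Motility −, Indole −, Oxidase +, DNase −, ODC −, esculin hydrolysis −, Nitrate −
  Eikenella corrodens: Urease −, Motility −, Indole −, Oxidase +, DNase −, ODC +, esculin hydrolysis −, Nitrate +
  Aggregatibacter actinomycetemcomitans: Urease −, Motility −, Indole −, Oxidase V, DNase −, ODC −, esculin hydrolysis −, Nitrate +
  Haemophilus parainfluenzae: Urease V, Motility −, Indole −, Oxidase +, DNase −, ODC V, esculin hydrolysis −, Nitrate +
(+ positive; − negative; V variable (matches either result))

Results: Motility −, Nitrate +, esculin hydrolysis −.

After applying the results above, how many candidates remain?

Nitrate +: excludes Neisseria meningitidis, Cardiobacterium hominis, Kingella kingae, Neisseria gonorrhoeae — 6 left.
esculin hydrolysis −: all 6 remaining candidates are consistent.
Motility −: all 6 remaining candidates are consistent.
Still consistent: Aggregatibacter actinomycetemcomitans, Eikenella corrodens, Haemophilus influenzae, Haemophilus parainfluenzae, Moraxella catarrhalis, Pasteurella multocida.

6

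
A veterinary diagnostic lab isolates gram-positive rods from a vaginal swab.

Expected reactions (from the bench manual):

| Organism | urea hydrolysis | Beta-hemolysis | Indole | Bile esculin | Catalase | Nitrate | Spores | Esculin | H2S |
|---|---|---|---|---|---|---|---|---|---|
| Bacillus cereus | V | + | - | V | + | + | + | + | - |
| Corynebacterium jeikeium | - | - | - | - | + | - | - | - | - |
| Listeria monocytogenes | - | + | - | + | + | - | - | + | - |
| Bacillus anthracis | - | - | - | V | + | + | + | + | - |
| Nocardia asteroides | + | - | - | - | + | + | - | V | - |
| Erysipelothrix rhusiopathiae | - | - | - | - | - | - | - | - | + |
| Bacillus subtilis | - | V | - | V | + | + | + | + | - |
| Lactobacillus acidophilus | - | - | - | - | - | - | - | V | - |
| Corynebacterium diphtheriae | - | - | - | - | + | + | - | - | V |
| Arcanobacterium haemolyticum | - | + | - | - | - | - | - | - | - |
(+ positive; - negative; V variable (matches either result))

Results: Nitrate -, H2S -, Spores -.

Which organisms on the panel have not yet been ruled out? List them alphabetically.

Arcanobacterium haemolyticum, Corynebacterium jeikeium, Lactobacillus acidophilus, Listeria monocytogenes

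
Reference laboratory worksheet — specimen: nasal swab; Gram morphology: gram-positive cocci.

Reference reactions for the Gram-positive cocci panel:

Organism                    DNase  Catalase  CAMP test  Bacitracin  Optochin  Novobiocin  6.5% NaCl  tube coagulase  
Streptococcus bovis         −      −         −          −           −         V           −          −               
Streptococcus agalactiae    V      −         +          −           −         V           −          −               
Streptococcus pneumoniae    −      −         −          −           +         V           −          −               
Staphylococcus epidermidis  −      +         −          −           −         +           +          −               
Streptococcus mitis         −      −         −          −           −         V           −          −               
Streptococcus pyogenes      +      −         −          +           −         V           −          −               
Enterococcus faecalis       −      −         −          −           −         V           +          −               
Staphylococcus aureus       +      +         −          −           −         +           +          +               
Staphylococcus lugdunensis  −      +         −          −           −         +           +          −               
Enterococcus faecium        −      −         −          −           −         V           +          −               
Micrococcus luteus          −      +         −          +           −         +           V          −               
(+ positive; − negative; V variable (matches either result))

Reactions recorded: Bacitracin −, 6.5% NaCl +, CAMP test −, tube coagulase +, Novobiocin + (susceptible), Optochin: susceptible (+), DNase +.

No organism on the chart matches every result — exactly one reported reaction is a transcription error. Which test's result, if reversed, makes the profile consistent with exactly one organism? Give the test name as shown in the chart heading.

Optochin

As reported, no row in the chart matches all 7 reactions.
Reversing Optochin (to −) → unique match: Staphylococcus aureus.
Reversing Novobiocin → still no organism matches.
Reversing Bacitracin → still no organism matches.
Reversing CAMP test → still no organism matches.
Reversing DNase → still no organism matches.
Reversing tube coagulase → still no organism matches.
Reversing 6.5% NaCl → still no organism matches.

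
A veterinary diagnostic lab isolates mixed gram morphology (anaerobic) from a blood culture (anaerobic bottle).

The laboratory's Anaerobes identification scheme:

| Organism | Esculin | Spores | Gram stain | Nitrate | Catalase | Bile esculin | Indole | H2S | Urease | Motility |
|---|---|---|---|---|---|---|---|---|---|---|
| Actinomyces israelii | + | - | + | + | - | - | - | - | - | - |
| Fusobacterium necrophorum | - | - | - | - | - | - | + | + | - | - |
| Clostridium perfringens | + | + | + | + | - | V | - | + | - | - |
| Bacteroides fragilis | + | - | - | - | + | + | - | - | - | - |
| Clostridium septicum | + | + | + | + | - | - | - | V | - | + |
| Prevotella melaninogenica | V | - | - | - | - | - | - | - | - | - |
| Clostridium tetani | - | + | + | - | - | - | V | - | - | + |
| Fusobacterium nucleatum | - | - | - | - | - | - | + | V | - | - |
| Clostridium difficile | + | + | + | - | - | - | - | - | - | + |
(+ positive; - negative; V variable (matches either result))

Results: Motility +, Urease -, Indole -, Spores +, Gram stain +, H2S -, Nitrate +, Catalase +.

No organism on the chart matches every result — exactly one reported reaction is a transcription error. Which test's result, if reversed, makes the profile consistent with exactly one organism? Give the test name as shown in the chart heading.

Catalase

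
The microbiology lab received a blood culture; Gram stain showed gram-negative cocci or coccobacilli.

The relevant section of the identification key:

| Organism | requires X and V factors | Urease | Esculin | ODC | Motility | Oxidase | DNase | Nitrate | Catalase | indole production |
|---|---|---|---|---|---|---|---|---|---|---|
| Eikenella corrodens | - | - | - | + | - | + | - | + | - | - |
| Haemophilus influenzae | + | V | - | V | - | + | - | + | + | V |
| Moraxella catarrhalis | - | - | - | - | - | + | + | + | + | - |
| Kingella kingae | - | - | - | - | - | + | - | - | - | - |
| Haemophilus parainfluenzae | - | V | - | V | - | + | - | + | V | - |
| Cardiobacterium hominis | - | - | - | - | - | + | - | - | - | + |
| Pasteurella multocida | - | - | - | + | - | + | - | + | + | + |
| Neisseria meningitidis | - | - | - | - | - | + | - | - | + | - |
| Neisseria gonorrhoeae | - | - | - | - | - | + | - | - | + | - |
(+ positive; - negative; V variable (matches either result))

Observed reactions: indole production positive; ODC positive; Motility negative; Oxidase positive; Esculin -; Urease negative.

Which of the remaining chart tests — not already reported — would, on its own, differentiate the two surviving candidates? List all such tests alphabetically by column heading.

requires X and V factors

Motility -: all 9 remaining candidates are consistent.
Urease -: all 9 remaining candidates are consistent.
Esculin -: all 9 remaining candidates are consistent.
ODC +: excludes 5 organisms — 4 left.
Oxidase +: all 4 remaining candidates are consistent.
indole production +: excludes Eikenella corrodens, Haemophilus parainfluenzae — 2 left.
Two candidates remain: Haemophilus influenzae and Pasteurella multocida.
  requires X and V factors: Haemophilus influenzae +, Pasteurella multocida - — discriminates.
  DNase: - vs - — same for both, does not separate.
  Nitrate: + vs + — same for both, does not separate.
  Catalase: + vs + — same for both, does not separate.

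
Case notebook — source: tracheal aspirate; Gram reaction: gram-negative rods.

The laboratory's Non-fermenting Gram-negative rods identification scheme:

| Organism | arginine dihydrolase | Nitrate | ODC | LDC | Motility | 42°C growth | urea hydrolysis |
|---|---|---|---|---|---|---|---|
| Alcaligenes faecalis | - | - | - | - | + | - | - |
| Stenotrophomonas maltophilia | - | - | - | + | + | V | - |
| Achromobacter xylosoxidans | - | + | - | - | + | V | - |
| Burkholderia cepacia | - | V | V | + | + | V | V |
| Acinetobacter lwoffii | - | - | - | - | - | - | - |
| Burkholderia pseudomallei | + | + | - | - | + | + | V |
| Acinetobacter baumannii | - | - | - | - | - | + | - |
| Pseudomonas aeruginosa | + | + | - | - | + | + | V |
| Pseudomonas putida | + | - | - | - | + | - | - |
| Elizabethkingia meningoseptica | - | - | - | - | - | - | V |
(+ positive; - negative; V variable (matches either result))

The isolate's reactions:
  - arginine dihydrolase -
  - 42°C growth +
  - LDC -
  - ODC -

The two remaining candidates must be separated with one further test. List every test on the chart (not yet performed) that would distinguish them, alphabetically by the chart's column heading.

42°C growth +: excludes Alcaligenes faecalis, Acinetobacter lwoffii, Pseudomonas putida, Elizabethkingia meningoseptica — 6 left.
arginine dihydrolase -: excludes Burkholderia pseudomallei, Pseudomonas aeruginosa — 4 left.
ODC -: all 4 remaining candidates are consistent.
LDC -: excludes Stenotrophomonas maltophilia, Burkholderia cepacia — 2 left.
Two candidates remain: Achromobacter xylosoxidans and Acinetobacter baumannii.
  Nitrate: Achromobacter xylosoxidans +, Acinetobacter baumannii - — discriminates.
  Motility: Achromobacter xylosoxidans +, Acinetobacter baumannii - — discriminates.
  urea hydrolysis: - vs - — same for both, does not separate.

Motility, Nitrate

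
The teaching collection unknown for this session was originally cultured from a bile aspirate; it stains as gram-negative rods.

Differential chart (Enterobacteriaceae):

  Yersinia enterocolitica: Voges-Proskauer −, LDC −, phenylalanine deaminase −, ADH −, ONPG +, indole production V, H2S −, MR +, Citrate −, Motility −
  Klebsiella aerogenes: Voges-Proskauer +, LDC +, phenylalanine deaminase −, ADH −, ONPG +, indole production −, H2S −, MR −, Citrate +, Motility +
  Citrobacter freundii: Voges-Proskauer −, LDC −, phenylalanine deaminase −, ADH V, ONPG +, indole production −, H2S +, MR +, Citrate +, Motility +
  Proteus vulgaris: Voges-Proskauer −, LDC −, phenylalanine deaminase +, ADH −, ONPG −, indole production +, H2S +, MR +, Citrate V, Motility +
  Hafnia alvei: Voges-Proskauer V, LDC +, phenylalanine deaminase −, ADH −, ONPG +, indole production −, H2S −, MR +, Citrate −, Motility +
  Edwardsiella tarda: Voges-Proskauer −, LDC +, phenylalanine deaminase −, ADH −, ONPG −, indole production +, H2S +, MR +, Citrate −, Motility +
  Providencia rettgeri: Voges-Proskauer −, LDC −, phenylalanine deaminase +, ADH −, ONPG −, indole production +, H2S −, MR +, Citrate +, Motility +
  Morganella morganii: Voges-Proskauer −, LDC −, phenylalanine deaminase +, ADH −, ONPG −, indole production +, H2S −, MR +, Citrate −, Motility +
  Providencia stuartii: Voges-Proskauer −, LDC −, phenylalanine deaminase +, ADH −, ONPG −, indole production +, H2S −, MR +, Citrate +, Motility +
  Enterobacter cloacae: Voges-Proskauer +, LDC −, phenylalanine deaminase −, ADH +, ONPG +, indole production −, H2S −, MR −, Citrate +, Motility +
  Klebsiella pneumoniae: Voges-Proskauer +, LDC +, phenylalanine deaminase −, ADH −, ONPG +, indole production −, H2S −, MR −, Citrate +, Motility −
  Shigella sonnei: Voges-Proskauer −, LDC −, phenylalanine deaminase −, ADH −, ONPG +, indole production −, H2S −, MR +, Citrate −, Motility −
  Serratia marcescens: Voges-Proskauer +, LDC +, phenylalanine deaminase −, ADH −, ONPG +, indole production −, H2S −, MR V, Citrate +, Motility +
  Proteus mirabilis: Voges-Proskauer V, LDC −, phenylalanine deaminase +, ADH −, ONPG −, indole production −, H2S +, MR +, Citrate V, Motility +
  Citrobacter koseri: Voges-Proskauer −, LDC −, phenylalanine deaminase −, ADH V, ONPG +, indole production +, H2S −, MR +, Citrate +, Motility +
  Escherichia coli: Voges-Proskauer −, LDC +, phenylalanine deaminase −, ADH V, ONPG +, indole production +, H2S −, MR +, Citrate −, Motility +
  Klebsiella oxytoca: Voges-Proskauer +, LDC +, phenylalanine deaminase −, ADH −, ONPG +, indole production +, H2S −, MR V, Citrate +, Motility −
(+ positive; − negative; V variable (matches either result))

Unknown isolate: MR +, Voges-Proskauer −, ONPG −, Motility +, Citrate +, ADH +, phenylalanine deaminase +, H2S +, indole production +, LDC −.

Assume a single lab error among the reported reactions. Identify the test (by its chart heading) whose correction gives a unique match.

ADH

As reported, no row in the chart matches all 10 reactions.
Reversing indole production → still no organism matches.
Reversing MR → still no organism matches.
Reversing Motility → still no organism matches.
Reversing ONPG → still no organism matches.
Reversing ADH (to −) → unique match: Proteus vulgaris.
Reversing phenylalanine deaminase → still no organism matches.
Reversing Voges-Proskauer → still no organism matches.
Reversing LDC → still no organism matches.
Reversing H2S → still no organism matches.
Reversing Citrate → still no organism matches.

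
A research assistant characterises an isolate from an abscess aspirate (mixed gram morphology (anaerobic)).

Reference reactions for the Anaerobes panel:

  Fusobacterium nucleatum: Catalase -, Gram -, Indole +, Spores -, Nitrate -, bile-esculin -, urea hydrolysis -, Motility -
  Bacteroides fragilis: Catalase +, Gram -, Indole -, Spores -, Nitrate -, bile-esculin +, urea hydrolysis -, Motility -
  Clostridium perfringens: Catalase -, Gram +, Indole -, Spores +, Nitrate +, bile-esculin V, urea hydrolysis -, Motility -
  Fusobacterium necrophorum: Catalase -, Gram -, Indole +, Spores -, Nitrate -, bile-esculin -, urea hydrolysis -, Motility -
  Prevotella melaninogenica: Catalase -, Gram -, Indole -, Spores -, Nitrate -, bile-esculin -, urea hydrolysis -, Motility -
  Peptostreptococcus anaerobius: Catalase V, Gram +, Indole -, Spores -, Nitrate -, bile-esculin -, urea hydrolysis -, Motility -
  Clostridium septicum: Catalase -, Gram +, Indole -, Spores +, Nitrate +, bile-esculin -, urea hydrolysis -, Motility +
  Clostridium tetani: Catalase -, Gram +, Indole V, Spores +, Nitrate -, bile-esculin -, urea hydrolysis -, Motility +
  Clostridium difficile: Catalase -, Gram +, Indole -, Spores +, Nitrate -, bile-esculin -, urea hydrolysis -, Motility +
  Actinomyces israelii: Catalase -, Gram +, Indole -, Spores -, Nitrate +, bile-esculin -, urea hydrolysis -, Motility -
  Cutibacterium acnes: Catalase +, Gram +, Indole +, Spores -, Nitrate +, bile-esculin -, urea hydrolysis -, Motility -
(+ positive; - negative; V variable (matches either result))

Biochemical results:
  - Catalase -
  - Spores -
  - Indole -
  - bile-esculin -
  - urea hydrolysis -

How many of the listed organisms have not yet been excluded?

3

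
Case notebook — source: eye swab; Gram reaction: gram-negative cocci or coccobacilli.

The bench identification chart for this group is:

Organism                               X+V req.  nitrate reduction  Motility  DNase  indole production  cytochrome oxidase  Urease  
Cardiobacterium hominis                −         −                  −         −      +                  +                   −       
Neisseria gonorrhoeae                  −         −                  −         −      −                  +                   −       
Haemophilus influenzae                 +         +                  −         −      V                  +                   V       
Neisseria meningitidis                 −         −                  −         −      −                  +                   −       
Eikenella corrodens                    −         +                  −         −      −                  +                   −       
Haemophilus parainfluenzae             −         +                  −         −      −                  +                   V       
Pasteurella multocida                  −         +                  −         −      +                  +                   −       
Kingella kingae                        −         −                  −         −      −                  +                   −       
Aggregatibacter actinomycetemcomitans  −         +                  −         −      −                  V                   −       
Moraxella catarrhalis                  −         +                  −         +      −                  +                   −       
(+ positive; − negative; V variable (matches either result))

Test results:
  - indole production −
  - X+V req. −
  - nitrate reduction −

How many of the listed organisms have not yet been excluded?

3

nitrate reduction −: excludes 6 organisms — 4 left.
indole production −: excludes Cardiobacterium hominis — 3 left.
X+V req. −: all 3 remaining candidates are consistent.
Still consistent: Kingella kingae, Neisseria gonorrhoeae, Neisseria meningitidis.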